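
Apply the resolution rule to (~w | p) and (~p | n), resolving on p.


The clauses contain complementary literals p and ~p.
Resolution eliminates this pair and disjoins the remaining literals (merging duplicates).

(~w | n)


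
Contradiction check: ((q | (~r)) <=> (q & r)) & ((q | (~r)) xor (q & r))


Truth table over {q, r}:
q | r | φ
---------
False | False | False
True | False | False
False | True | False
True | True | False
Every row is false.

Yes, it is a contradiction.


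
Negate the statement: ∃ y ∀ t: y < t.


Negation flips each quantifier (∀↔∃) and negates the inner predicate.
¬(∃ y ∀ t: φ) = ∀ y ∃ t: ¬φ.

∀ y ∃ t: ¬(y < t)


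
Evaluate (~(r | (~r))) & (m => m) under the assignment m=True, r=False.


Substitute m=True, r=False:
~r = True
r | (~r) = False | True = True
~(r | (~r)) = False
m => m = True => True = True
(~(r | (~r))) & (m => m) = False & True = False

False


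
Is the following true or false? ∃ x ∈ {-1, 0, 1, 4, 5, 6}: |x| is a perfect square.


Evaluate the predicate on each element: -1:T, 0:T, 1:T, 4:T, 5:F, 6:F.
Witness x = -1 satisfies the predicate.

T


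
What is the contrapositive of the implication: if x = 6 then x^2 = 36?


The contrapositive of (P → Q) is (¬Q → ¬P); it is logically equivalent to the original.
Here P = 'x = 6' and Q = 'x^2 = 36'.

If not (x^2 = 36), then not (x = 6).


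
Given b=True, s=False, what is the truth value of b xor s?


Exclusive or is true when exactly one operand is true.
Substitute: b=True, s=False.
True xor False evaluates to True.

True


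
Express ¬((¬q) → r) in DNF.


Step 1: Rewrite implication then negate: ¬(¬(¬q) ∨ r) = (¬q) ∧ ¬r.

(¬q) ∧ (¬r)


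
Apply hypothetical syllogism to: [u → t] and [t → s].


Hypothetical syllogism: from (P → Q) and (Q → R), infer (P → R).
Chain the two implications through the shared middle term 't'.

u → s


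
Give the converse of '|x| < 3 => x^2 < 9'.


The converse of (P → Q) is (Q → P). It is not in general equivalent to the original.
Here P = '|x| < 3' and Q = 'x^2 < 9'.

If x^2 < 9, then |x| < 3.


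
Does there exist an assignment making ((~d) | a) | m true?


Search for a satisfying assignment over {a, d, m}.
Try a=False, d=False, m=False: the formula evaluates to True.
A satisfying assignment exists.

Satisfiable.


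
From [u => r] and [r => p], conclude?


Hypothetical syllogism: from (P → Q) and (Q → R), infer (P → R).
Chain the two implications through the shared middle term 'r'.

u => p


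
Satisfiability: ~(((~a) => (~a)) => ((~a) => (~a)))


Check all 2 assignments over {a}:
a | φ
-----
False | False
True | False
No assignment makes the formula true.

Unsatisfiable.


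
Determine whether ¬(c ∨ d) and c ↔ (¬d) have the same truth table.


Compare truth tables:
c | d | φ | ψ
-------------
F | F | T | F
T | F | F | T
F | T | F | T
T | T | F | F
They differ at row 1 (c=F, d=F): φ=T but ψ=F.

No, they are not logically equivalent.


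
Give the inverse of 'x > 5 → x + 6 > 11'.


The inverse of (P → Q) is (¬P → ¬Q). It is equivalent to the converse, not to the original.
Here P = 'x > 5' and Q = 'x + 6 > 11'.

If not (x > 5), then not (x + 6 > 11).


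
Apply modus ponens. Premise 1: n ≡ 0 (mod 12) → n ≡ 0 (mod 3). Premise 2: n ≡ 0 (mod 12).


Modus ponens: from (P → Q) and P, infer Q.
P = 'n ≡ 0 (mod 12)' is asserted, and P → Q holds, so Q follows.

n ≡ 0 (mod 3).


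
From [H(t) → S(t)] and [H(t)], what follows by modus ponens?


Modus ponens: from (P → Q) and P, infer Q.
P = 'H(t)' is asserted, and P → Q holds, so Q follows.

S(t).


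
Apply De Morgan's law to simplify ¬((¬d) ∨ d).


De Morgan: the negation of a disjunction is the conjunction of the negations.
Distribute ¬ across ∨, flipping it to ∧, and negate each literal.

d ∧ (¬d)


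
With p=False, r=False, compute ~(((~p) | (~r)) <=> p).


Substitute p=False, r=False:
~p = True
~r = True
(~p) | (~r) = True | True = True
((~p) | (~r)) <=> p = True <=> False = False
~(((~p) | (~r)) <=> p) = True

True


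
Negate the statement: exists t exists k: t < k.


Negation flips each quantifier (∀↔∃) and negates the inner predicate.
¬(exists t exists k: φ) = forall t forall k: ¬φ.

forall t forall k: ~(t < k)


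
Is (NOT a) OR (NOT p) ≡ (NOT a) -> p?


Compare truth tables:
a | p | φ | ψ
-------------
F | F | T | F
T | F | T | T
F | T | T | T
T | T | F | T
They differ at row 1 (a=F, p=F): φ=T but ψ=F.

No, they are not logically equivalent.


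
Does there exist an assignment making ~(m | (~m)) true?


Check all 2 assignments over {m}:
m | φ
-----
False | False
True | False
No assignment makes the formula true.

Unsatisfiable.


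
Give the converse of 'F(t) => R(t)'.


The converse of (P → Q) is (Q → P). It is not in general equivalent to the original.
Here P = 'F(t)' and Q = 'R(t)'.

If R(t), then F(t).


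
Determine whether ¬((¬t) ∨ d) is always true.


Build the truth table over {d, t}:
d | t | φ
---------
F | F | F
T | F | F
F | T | T
T | T | F
Counterexample at row 1: with d=F, t=F, the formula is F.

No, it is not a tautology.


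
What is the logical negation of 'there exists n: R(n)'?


¬(for all x: φ) = there exists x: ¬φ, and ¬(there exists x: φ) = for all x: ¬φ.
Apply to the existential statement.

for all n: NOT(R(n))


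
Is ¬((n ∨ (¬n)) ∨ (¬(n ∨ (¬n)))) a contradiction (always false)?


Truth table over {n}:
n | φ
-----
F | F
T | F
Every row is false.

Yes, it is a contradiction.


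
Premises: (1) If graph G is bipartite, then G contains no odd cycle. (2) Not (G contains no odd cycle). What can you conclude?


Modus tollens: from (P → Q) and ¬Q, infer ¬P.
Q = 'G contains no odd cycle' is denied; since P → Q, P must also fail.

Not (graph G is bipartite).


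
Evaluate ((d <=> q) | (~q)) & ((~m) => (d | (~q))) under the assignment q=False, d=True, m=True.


Substitute q=False, d=True, m=True:
d <=> q = True <=> False = False
~q = True
(d <=> q) | (~q) = False | True = True
~m = False
~q = True
d | (~q) = True | True = True
(~m) => (d | (~q)) = False => True = True
((d <=> q) | (~q)) & ((~m) => (d | (~q))) = True & True = True

True


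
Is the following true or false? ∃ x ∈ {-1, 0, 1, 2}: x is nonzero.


Evaluate the predicate on each element: -1:T, 0:F, 1:T, 2:T.
Witness x = -1 satisfies the predicate.

T


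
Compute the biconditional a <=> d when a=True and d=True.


Biconditional is true when both operands have the same truth value.
Substitute: a=True, d=True.
True <=> True evaluates to True.

True


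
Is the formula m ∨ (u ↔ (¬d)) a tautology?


Build the truth table over {d, m, u}:
d | m | u | φ
-------------
F | F | F | F
T | F | F | T
F | T | F | T
T | T | F | T
F | F | T | T
T | F | T | F
F | T | T | T
T | T | T | T
Counterexample at row 1: with d=F, m=F, u=F, the formula is F.

No, it is not a tautology.


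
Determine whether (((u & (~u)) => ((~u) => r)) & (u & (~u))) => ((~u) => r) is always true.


Build the truth table over {r, u}:
r | u | φ
---------
False | False | True
True | False | True
False | True | True
True | True | True
Every row evaluates to true.

Yes, it is a tautology.


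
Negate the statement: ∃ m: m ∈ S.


¬(∀ x: φ) = ∃ x: ¬φ, and ¬(∃ x: φ) = ∀ x: ¬φ.
Apply to the existential statement.

∀ m: ¬(m ∈ S)


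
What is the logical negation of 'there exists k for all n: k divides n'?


Negation flips each quantifier (∀↔∃) and negates the inner predicate.
¬(there exists k for all n: φ) = for all k there exists n: ¬φ.

for all k there exists n: NOT(k divides n)


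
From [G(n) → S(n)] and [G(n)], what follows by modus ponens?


Modus ponens: from (P → Q) and P, infer Q.
P = 'G(n)' is asserted, and P → Q holds, so Q follows.

S(n).


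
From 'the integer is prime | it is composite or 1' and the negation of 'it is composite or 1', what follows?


Disjunctive syllogism: from (P ∨ Q) and ¬P, infer Q.
One disjunct, 'it is composite or 1', is ruled out; the other must hold.

the integer is prime


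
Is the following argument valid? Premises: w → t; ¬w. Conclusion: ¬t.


This is denying the antecedent (fallacy). There exist truth assignments where the premises are all true but the conclusion is false.

Invalid.


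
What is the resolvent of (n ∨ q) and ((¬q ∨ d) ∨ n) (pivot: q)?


The clauses contain complementary literals q and ¬q.
Resolution eliminates this pair and disjoins the remaining literals (merging duplicates).

(n ∨ d)


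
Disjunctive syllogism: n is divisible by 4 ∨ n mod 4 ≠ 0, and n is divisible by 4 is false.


Disjunctive syllogism: from (P ∨ Q) and ¬P, infer Q.
One disjunct, 'n is divisible by 4', is ruled out; the other must hold.

n mod 4 ≠ 0


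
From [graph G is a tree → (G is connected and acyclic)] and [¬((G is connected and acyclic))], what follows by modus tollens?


Modus tollens: from (P → Q) and ¬Q, infer ¬P.
Q = '(G is connected and acyclic)' is denied; since P → Q, P must also fail.

Not (graph G is a tree).


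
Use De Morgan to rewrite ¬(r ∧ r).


De Morgan: the negation of a conjunction is the disjunction of the negations.
Distribute ¬ across ∧, flipping it to ∨, and negate each literal.

(¬r) ∨ (¬r)


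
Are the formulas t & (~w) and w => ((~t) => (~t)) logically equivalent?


Compare truth tables:
t | w | φ | ψ
-------------
False | False | False | True
True | False | True | True
False | True | False | True
True | True | False | True
They differ at row 1 (t=False, w=False): φ=False but ψ=True.

No, they are not logically equivalent.


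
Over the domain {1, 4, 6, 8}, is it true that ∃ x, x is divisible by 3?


Evaluate the predicate on each element: 1:F, 4:F, 6:T, 8:F.
Witness x = 6 satisfies the predicate.

T


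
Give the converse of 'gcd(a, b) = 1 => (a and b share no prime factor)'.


The converse of (P → Q) is (Q → P). It is not in general equivalent to the original.
Here P = 'gcd(a, b) = 1' and Q = '(a and b share no prime factor)'.

If (a and b share no prime factor), then gcd(a, b) = 1.


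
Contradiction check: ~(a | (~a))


Truth table over {a}:
a | φ
-----
False | False
True | False
Every row is false.

Yes, it is a contradiction.


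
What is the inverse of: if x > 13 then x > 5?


The inverse of (P → Q) is (¬P → ¬Q). It is equivalent to the converse, not to the original.
Here P = 'x > 13' and Q = 'x > 5'.

If not (x > 13), then not (x > 5).


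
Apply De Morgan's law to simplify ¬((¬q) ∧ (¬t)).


De Morgan: the negation of a conjunction is the disjunction of the negations.
Distribute ¬ across ∧, flipping it to ∨, and negate each literal.

q ∨ t


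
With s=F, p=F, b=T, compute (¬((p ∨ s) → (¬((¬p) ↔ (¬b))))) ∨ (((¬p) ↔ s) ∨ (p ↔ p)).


Substitute s=F, p=F, b=T:
… (earlier sub-steps elided)
¬b = F
(¬p) ↔ (¬b) = T ↔ F = F
¬((¬p) ↔ (¬b)) = T
(p ∨ s) → (¬((¬p) ↔ (¬b))) = F → T = T
¬((p ∨ s) → (¬((¬p) ↔ (¬b)))) = F
¬p = T
(¬p) ↔ s = T ↔ F = F
p ↔ p = F ↔ F = T
((¬p) ↔ s) ∨ (p ↔ p) = F ∨ T = T
(¬((p ∨ s) → (¬((¬p) ↔ (¬b))))) ∨ (((¬p) ↔ s) ∨ (p ↔ p)) = F ∨ T = T

T


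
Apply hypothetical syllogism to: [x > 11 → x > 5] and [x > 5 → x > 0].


Hypothetical syllogism: from (P → Q) and (Q → R), infer (P → R).
Chain the two implications through the shared middle term 'x > 5'.

x > 11 → x > 0


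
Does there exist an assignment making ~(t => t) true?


Check all 2 assignments over {t}:
t | φ
-----
False | False
True | False
No assignment makes the formula true.

Unsatisfiable.


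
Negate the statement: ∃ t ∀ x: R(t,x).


Negation flips each quantifier (∀↔∃) and negates the inner predicate.
¬(∃ t ∀ x: φ) = ∀ t ∃ x: ¬φ.

∀ t ∃ x: ¬(R(t,x))


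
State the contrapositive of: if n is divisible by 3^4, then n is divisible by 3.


The contrapositive of (P → Q) is (¬Q → ¬P); it is logically equivalent to the original.
Here P = 'n is divisible by 3^4' and Q = 'n is divisible by 3'.

If not (n is divisible by 3), then not (n is divisible by 3^4).


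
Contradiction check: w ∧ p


Truth table over {p, w}:
p | w | φ
---------
F | F | F
T | F | F
F | T | F
T | T | T
Satisfying assignment at row 4: p=T, w=T gives T.

No, it is not a contradiction.


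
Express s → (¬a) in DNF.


Step 1: Rewrite s → (¬a) as ¬s ∨ (¬a).

(¬s) ∨ (¬a)


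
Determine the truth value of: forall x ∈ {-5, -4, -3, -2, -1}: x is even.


Evaluate the predicate on each element: -5:False, -4:True, -3:False, -2:True, -1:False.
Counterexample x = -5 fails the predicate.

False


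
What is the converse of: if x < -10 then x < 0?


The converse of (P → Q) is (Q → P). It is not in general equivalent to the original.
Here P = 'x < -10' and Q = 'x < 0'.

If x < 0, then x < -10.


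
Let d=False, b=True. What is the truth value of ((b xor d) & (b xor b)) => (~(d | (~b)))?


Substitute d=False, b=True:
b xor d = True xor False = True
b xor b = True xor True = False
(b xor d) & (b xor b) = True & False = False
~b = False
d | (~b) = False | False = False
~(d | (~b)) = True
((b xor d) & (b xor b)) => (~(d | (~b))) = False => True = True

True


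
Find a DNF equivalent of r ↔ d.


Step 1: r ↔ d is true exactly when both agree: (r ∧ d) ∨ (¬r ∧ ¬d).

(r ∧ d) ∨ ((¬r) ∧ (¬d))


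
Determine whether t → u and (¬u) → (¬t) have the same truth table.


Compare truth tables:
t | u | φ | ψ
-------------
F | F | T | T
T | F | F | F
F | T | T | T
T | T | T | T
The columns φ and ψ agree on every row.

Yes, they are logically equivalent.


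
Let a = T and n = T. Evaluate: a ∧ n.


Conjunction is true only when both operands are true.
Substitute: a=T, n=T.
T ∧ T evaluates to T.

T


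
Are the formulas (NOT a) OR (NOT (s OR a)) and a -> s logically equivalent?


Compare truth tables:
a | s | φ | ψ
-------------
F | F | T | T
T | F | F | F
F | T | T | T
T | T | F | T
They differ at row 4 (a=T, s=T): φ=F but ψ=T.

No, they are not logically equivalent.


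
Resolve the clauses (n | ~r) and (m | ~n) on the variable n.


The clauses contain complementary literals n and ~n.
Resolution eliminates this pair and disjoins the remaining literals (merging duplicates).

(~r | m)


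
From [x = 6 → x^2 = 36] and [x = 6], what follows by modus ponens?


Modus ponens: from (P → Q) and P, infer Q.
P = 'x = 6' is asserted, and P → Q holds, so Q follows.

x^2 = 36.


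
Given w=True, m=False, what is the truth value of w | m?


Disjunction is false only when both operands are false.
Substitute: w=True, m=False.
True | False evaluates to True.

True


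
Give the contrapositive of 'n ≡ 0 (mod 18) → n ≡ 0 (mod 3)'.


The contrapositive of (P → Q) is (¬Q → ¬P); it is logically equivalent to the original.
Here P = 'n ≡ 0 (mod 18)' and Q = 'n ≡ 0 (mod 3)'.

If not (n ≡ 0 (mod 3)), then not (n ≡ 0 (mod 18)).


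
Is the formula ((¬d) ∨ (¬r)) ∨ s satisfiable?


Search for a satisfying assignment over {d, r, s}.
Try d=F, r=F, s=F: the formula evaluates to T.
A satisfying assignment exists.

Satisfiable.


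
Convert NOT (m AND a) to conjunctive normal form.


Step 1: Apply De Morgan: ¬(m ∧ a) = ¬m ∨ ¬a.

(NOT m) OR (NOT a)


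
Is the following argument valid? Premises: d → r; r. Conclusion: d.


This is affirming the consequent (fallacy). There exist truth assignments where the premises are all true but the conclusion is false.

Invalid.


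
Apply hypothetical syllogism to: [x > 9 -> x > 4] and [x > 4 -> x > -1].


Hypothetical syllogism: from (P → Q) and (Q → R), infer (P → R).
Chain the two implications through the shared middle term 'x > 4'.

x > 9 -> x > -1


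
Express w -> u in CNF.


Step 1: Rewrite w → u as ¬w ∨ u.

(NOT w) OR u


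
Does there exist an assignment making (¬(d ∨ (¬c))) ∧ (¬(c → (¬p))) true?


Search for a satisfying assignment over {c, d, p}.
Try c=T, d=F, p=T: the formula evaluates to T.
A satisfying assignment exists.

Satisfiable.


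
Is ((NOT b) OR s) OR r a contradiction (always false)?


Truth table over {b, r, s}:
b | r | s | φ
-------------
F | F | F | T
T | F | F | F
F | T | F | T
T | T | F | T
F | F | T | T
T | F | T | T
F | T | T | T
T | T | T | T
Satisfying assignment at row 1: b=F, r=F, s=F gives T.

No, it is not a contradiction.


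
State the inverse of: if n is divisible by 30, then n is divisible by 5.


The inverse of (P → Q) is (¬P → ¬Q). It is equivalent to the converse, not to the original.
Here P = 'n is divisible by 30' and Q = 'n is divisible by 5'.

If not (n is divisible by 30), then not (n is divisible by 5).


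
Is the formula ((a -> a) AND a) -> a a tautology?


Build the truth table over {a}:
a | φ
-----
F | T
T | T
Every row evaluates to true.

Yes, it is a tautology.


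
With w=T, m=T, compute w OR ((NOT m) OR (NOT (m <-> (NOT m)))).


Substitute w=T, m=T:
NOT m = F
NOT m = F
m <-> (NOT m) = T <-> F = F
NOT (m <-> (NOT m)) = T
(NOT m) OR (NOT (m <-> (NOT m))) = F OR T = T
w OR ((NOT m) OR (NOT (m <-> (NOT m)))) = T OR T = T

T


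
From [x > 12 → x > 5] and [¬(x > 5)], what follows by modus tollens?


Modus tollens: from (P → Q) and ¬Q, infer ¬P.
Q = 'x > 5' is denied; since P → Q, P must also fail.

Not (x > 12).


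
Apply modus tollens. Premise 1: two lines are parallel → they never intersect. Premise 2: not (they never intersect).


Modus tollens: from (P → Q) and ¬Q, infer ¬P.
Q = 'they never intersect' is denied; since P → Q, P must also fail.

Not (two lines are parallel).


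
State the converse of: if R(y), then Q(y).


The converse of (P → Q) is (Q → P). It is not in general equivalent to the original.
Here P = 'R(y)' and Q = 'Q(y)'.

If Q(y), then R(y).


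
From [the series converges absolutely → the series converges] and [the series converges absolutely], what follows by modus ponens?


Modus ponens: from (P → Q) and P, infer Q.
P = 'the series converges absolutely' is asserted, and P → Q holds, so Q follows.

the series converges.


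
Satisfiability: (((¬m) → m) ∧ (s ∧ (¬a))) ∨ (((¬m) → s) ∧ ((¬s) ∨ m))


Search for a satisfying assignment over {a, m, s}.
Try a=F, m=T, s=F: the formula evaluates to T.
A satisfying assignment exists.

Satisfiable.


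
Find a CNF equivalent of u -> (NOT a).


Step 1: Rewrite u → (¬a) as ¬u ∨ (¬a).

(NOT u) OR (NOT a)


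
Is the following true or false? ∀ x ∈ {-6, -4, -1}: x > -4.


Evaluate the predicate on each element: -6:F, -4:F, -1:T.
Counterexample x = -6 fails the predicate.

F


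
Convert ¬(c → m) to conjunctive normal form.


Step 1: Rewrite c → m as ¬c ∨ m.
Step 2: Negate: ¬(¬c ∨ m) = c ∧ ¬m (De Morgan + double negation).

c ∧ (¬m)


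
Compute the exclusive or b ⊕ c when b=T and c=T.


Exclusive or is true when exactly one operand is true.
Substitute: b=T, c=T.
T ⊕ T evaluates to F.

F


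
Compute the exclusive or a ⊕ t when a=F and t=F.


Exclusive or is true when exactly one operand is true.
Substitute: a=F, t=F.
F ⊕ F evaluates to F.

F


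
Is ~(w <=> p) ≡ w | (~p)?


Compare truth tables:
p | w | φ | ψ
-------------
False | False | False | True
True | False | True | False
False | True | True | True
True | True | False | True
They differ at row 1 (p=False, w=False): φ=False but ψ=True.

No, they are not logically equivalent.


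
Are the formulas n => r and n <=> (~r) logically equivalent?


Compare truth tables:
n | r | φ | ψ
-------------
False | False | True | False
True | False | False | True
False | True | True | True
True | True | True | False
They differ at row 1 (n=False, r=False): φ=True but ψ=False.

No, they are not logically equivalent.


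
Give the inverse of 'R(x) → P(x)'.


The inverse of (P → Q) is (¬P → ¬Q). It is equivalent to the converse, not to the original.
Here P = 'R(x)' and Q = 'P(x)'.

If not (R(x)), then not (P(x)).


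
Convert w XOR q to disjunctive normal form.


Step 1: w ⊕ q is true exactly when they disagree: (w ∧ ¬q) ∨ (¬w ∧ q).

(w AND (NOT q)) OR ((NOT w) AND q)


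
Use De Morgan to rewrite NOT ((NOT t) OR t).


De Morgan: the negation of a disjunction is the conjunction of the negations.
Distribute NOT across OR, flipping it to AND, and negate each literal.

t AND (NOT t)


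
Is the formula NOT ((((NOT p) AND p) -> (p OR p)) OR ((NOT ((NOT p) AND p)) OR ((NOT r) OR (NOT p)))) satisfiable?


Check all 4 assignments over {p, r}:
p | r | φ
---------
F | F | F
T | F | F
F | T | F
T | T | F
No assignment makes the formula true.

Unsatisfiable.


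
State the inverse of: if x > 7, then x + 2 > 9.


The inverse of (P → Q) is (¬P → ¬Q). It is equivalent to the converse, not to the original.
Here P = 'x > 7' and Q = 'x + 2 > 9'.

If not (x > 7), then not (x + 2 > 9).


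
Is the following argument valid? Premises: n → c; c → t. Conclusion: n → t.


This matches the form of hypothetical syllogism: the conclusion follows in every model of the premises.

Valid.


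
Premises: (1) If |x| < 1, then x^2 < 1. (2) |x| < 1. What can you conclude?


Modus ponens: from (P → Q) and P, infer Q.
P = '|x| < 1' is asserted, and P → Q holds, so Q follows.

x^2 < 1.


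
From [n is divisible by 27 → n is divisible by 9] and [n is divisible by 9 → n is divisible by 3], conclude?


Hypothetical syllogism: from (P → Q) and (Q → R), infer (P → R).
Chain the two implications through the shared middle term 'n is divisible by 9'.

n is divisible by 27 → n is divisible by 3


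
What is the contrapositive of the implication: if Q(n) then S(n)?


The contrapositive of (P → Q) is (¬Q → ¬P); it is logically equivalent to the original.
Here P = 'Q(n)' and Q = 'S(n)'.

If not (S(n)), then not (Q(n)).


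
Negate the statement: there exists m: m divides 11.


¬(for all x: φ) = there exists x: ¬φ, and ¬(there exists x: φ) = for all x: ¬φ.
Apply to the existential statement.

for all m: NOT(m divides 11)


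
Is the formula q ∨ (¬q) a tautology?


Build the truth table over {q}:
q | φ
-----
F | T
T | T
Every row evaluates to true.

Yes, it is a tautology.


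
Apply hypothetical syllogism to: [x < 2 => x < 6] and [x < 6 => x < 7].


Hypothetical syllogism: from (P → Q) and (Q → R), infer (P → R).
Chain the two implications through the shared middle term 'x < 6'.

x < 2 => x < 7


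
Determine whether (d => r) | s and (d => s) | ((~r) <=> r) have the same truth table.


Compare truth tables:
d | r | s | φ | ψ
-----------------
False | False | False | True | True
True | False | False | False | False
False | True | False | True | True
True | True | False | True | False
False | False | True | True | True
True | False | True | True | True
False | True | True | True | True
True | True | True | True | True
They differ at row 4 (d=True, r=True, s=False): φ=True but ψ=False.

No, they are not logically equivalent.


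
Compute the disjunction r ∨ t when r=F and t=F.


Disjunction is false only when both operands are false.
Substitute: r=F, t=F.
F ∨ F evaluates to F.

F


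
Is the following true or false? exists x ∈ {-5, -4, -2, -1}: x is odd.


Evaluate the predicate on each element: -5:True, -4:False, -2:False, -1:True.
Witness x = -5 satisfies the predicate.

True


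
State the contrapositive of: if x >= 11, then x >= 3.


The contrapositive of (P → Q) is (¬Q → ¬P); it is logically equivalent to the original.
Here P = 'x >= 11' and Q = 'x >= 3'.

If not (x >= 3), then not (x >= 11).


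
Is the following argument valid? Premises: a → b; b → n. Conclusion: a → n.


This matches the form of hypothetical syllogism: the conclusion follows in every model of the premises.

Valid.


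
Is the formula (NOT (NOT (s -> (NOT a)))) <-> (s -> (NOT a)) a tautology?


Build the truth table over {a, s}:
a | s | φ
---------
F | F | T
T | F | T
F | T | T
T | T | T
Every row evaluates to true.

Yes, it is a tautology.


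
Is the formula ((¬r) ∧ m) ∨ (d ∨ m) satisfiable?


Search for a satisfying assignment over {d, m, r}.
Try d=T, m=F, r=F: the formula evaluates to T.
A satisfying assignment exists.

Satisfiable.


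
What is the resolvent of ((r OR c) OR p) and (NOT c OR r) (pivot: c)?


The clauses contain complementary literals c and NOTc.
Resolution eliminates this pair and disjoins the remaining literals (merging duplicates).

(r OR p)


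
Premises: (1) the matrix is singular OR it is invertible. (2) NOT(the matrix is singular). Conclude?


Disjunctive syllogism: from (P ∨ Q) and ¬P, infer Q.
One disjunct, 'the matrix is singular', is ruled out; the other must hold.

it is invertible


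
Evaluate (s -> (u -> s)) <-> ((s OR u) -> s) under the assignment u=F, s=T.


Substitute u=F, s=T:
u -> s = F -> T = T
s -> (u -> s) = T -> T = T
s OR u = T OR F = T
(s OR u) -> s = T -> T = T
(s -> (u -> s)) <-> ((s OR u) -> s) = T <-> T = T

T


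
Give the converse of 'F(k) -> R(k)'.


The converse of (P → Q) is (Q → P). It is not in general equivalent to the original.
Here P = 'F(k)' and Q = 'R(k)'.

If R(k), then F(k).


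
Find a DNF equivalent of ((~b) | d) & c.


Step 1: Distribute ∧ over ∨: ((¬b) ∨ d) ∧ c = ((¬b) ∧ c) ∨ (d ∧ c).

((~b) & c) | (d & c)


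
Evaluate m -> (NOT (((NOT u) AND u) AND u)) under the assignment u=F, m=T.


Substitute u=F, m=T:
NOT u = T
(NOT u) AND u = T AND F = F
((NOT u) AND u) AND u = F AND F = F
NOT (((NOT u) AND u) AND u) = T
m -> (NOT (((NOT u) AND u) AND u)) = T -> T = T

T


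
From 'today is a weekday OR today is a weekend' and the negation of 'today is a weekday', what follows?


Disjunctive syllogism: from (P ∨ Q) and ¬P, infer Q.
One disjunct, 'today is a weekday', is ruled out; the other must hold.

today is a weekend


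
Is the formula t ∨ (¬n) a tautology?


Build the truth table over {n, t}:
n | t | φ
---------
F | F | T
T | F | F
F | T | T
T | T | T
Counterexample at row 2: with n=T, t=F, the formula is F.

No, it is not a tautology.


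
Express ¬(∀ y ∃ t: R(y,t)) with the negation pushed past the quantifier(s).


Negation flips each quantifier (∀↔∃) and negates the inner predicate.
¬(∀ y ∃ t: φ) = ∃ y ∀ t: ¬φ.

∃ y ∀ t: ¬(R(y,t))


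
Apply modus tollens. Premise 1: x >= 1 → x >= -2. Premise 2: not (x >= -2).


Modus tollens: from (P → Q) and ¬Q, infer ¬P.
Q = 'x >= -2' is denied; since P → Q, P must also fail.

Not (x >= 1).


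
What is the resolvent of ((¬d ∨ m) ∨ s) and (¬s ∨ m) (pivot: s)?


The clauses contain complementary literals s and ¬s.
Resolution eliminates this pair and disjoins the remaining literals (merging duplicates).

(m ∨ ¬d)


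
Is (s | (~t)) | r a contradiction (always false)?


Truth table over {r, s, t}:
r | s | t | φ
-------------
False | False | False | True
True | False | False | True
False | True | False | True
True | True | False | True
False | False | True | False
True | False | True | True
False | True | True | True
True | True | True | True
Satisfying assignment at row 1: r=False, s=False, t=False gives True.

No, it is not a contradiction.


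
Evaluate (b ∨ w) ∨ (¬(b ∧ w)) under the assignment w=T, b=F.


Substitute w=T, b=F:
b ∨ w = F ∨ T = T
b ∧ w = F ∧ T = F
¬(b ∧ w) = T
(b ∨ w) ∨ (¬(b ∧ w)) = T ∨ T = T

T


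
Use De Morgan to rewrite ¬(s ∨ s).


De Morgan: the negation of a disjunction is the conjunction of the negations.
Distribute ¬ across ∨, flipping it to ∧, and negate each literal.

(¬s) ∧ (¬s)


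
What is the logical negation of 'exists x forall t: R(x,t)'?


Negation flips each quantifier (∀↔∃) and negates the inner predicate.
¬(exists x forall t: φ) = forall x exists t: ¬φ.

forall x exists t: ~(R(x,t))


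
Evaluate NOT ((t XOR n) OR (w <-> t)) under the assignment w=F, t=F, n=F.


Substitute w=F, t=F, n=F:
t XOR n = F XOR F = F
w <-> t = F <-> F = T
(t XOR n) OR (w <-> t) = F OR T = T
NOT ((t XOR n) OR (w <-> t)) = F

F


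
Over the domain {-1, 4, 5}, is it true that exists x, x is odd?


Evaluate the predicate on each element: -1:True, 4:False, 5:True.
Witness x = -1 satisfies the predicate.

True


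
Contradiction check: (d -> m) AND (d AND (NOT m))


Truth table over {d, m}:
d | m | φ
---------
F | F | F
T | F | F
F | T | F
T | T | F
Every row is false.

Yes, it is a contradiction.


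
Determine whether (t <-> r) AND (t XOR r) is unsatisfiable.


Truth table over {r, t}:
r | t | φ
---------
F | F | F
T | F | F
F | T | F
T | T | F
Every row is false.

Yes, it is a contradiction.


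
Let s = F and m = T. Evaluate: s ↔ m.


Biconditional is true when both operands have the same truth value.
Substitute: s=F, m=T.
F ↔ T evaluates to F.

F


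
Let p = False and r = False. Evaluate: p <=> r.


Biconditional is true when both operands have the same truth value.
Substitute: p=False, r=False.
False <=> False evaluates to True.

True


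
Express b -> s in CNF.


Step 1: Rewrite b → s as ¬b ∨ s.

(NOT b) OR s


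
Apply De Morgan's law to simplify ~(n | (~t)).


De Morgan: the negation of a disjunction is the conjunction of the negations.
Distribute ~ across |, flipping it to &, and negate each literal.

(~n) & t


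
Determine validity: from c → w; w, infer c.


This is affirming the consequent (fallacy). There exist truth assignments where the premises are all true but the conclusion is false.

Invalid.


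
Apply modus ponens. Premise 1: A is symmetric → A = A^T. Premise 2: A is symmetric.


Modus ponens: from (P → Q) and P, infer Q.
P = 'A is symmetric' is asserted, and P → Q holds, so Q follows.

A = A^T.


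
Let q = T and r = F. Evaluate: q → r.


Implication is false only when antecedent is true and consequent is false.
Substitute: q=T, r=F.
T → F evaluates to F.

F


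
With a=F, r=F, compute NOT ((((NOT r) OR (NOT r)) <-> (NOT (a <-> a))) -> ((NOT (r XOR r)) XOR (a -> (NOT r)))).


Substitute a=F, r=F:
… (earlier sub-steps elided)
a <-> a = F <-> F = T
NOT (a <-> a) = F
((NOT r) OR (NOT r)) <-> (NOT (a <-> a)) = T <-> F = F
r XOR r = F XOR F = F
NOT (r XOR r) = T
NOT r = T
a -> (NOT r) = F -> T = T
(NOT (r XOR r)) XOR (a -> (NOT r)) = T XOR T = F
(((NOT r) OR (NOT r)) <-> (NOT (a <-> a))) -> ((NOT (r XOR r)) XOR (a -> (NOT r))) = F -> F = T
NOT ((((NOT r) OR (NOT r)) <-> (NOT (a <-> a))) -> ((NOT (r XOR r)) XOR (a -> (NOT r)))) = F

F


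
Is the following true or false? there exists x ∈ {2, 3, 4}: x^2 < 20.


Evaluate the predicate on each element: 2:T, 3:T, 4:T.
Witness x = 2 satisfies the predicate.

T


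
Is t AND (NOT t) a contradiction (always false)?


Truth table over {t}:
t | φ
-----
F | F
T | F
Every row is false.

Yes, it is a contradiction.


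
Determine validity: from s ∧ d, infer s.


This matches the form of conjunction elimination: the conclusion follows in every model of the premises.

Valid.


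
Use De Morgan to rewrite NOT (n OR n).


De Morgan: the negation of a disjunction is the conjunction of the negations.
Distribute NOT across OR, flipping it to AND, and negate each literal.

(NOT n) AND (NOT n)


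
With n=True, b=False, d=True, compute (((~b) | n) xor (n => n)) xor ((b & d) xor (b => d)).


Substitute n=True, b=False, d=True:
~b = True
(~b) | n = True | True = True
n => n = True => True = True
((~b) | n) xor (n => n) = True xor True = False
b & d = False & True = False
b => d = False => True = True
(b & d) xor (b => d) = False xor True = True
(((~b) | n) xor (n => n)) xor ((b & d) xor (b => d)) = False xor True = True

True


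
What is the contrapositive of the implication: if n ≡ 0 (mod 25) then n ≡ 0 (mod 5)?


The contrapositive of (P → Q) is (¬Q → ¬P); it is logically equivalent to the original.
Here P = 'n ≡ 0 (mod 25)' and Q = 'n ≡ 0 (mod 5)'.

If not (n ≡ 0 (mod 5)), then not (n ≡ 0 (mod 25)).


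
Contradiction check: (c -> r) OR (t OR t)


Truth table over {c, r, t}:
c | r | t | φ
-------------
F | F | F | T
T | F | F | F
F | T | F | T
T | T | F | T
F | F | T | T
T | F | T | T
F | T | T | T
T | T | T | T
Satisfying assignment at row 1: c=F, r=F, t=F gives T.

No, it is not a contradiction.


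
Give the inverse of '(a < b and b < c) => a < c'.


The inverse of (P → Q) is (¬P → ¬Q). It is equivalent to the converse, not to the original.
Here P = '(a < b and b < c)' and Q = 'a < c'.

If not ((a < b and b < c)), then not (a < c).


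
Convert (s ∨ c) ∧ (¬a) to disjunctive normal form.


Step 1: Distribute ∧ over ∨: (s ∨ c) ∧ (¬a) = (s ∧ (¬a)) ∨ (c ∧ (¬a)).

(s ∧ (¬a)) ∨ (c ∧ (¬a))


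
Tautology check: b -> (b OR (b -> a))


Build the truth table over {a, b}:
a | b | φ
---------
F | F | T
T | F | T
F | T | T
T | T | T
Every row evaluates to true.

Yes, it is a tautology.


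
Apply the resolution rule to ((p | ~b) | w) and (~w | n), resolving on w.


The clauses contain complementary literals w and ~w.
Resolution eliminates this pair and disjoins the remaining literals (merging duplicates).

((p | ~b) | n)


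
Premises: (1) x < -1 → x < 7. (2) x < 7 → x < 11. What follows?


Hypothetical syllogism: from (P → Q) and (Q → R), infer (P → R).
Chain the two implications through the shared middle term 'x < 7'.

x < -1 → x < 11


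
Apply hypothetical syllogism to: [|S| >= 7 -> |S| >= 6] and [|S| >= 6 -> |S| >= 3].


Hypothetical syllogism: from (P → Q) and (Q → R), infer (P → R).
Chain the two implications through the shared middle term '|S| >= 6'.

|S| >= 7 -> |S| >= 3


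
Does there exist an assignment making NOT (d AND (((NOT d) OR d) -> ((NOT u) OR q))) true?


Search for a satisfying assignment over {d, q, u}.
Try d=F, q=F, u=F: the formula evaluates to T.
A satisfying assignment exists.

Satisfiable.


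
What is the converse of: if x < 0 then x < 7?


The converse of (P → Q) is (Q → P). It is not in general equivalent to the original.
Here P = 'x < 0' and Q = 'x < 7'.

If x < 7, then x < 0.


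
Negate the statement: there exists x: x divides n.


¬(for all x: φ) = there exists x: ¬φ, and ¬(there exists x: φ) = for all x: ¬φ.
Apply to the existential statement.

for all x: NOT(x divides n)


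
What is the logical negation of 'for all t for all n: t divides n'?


Negation flips each quantifier (∀↔∃) and negates the inner predicate.
¬(for all t for all n: φ) = there exists t there exists n: ¬φ.

there exists t there exists n: NOT(t divides n)


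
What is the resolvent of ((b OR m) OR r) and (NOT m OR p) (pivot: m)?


The clauses contain complementary literals m and NOTm.
Resolution eliminates this pair and disjoins the remaining literals (merging duplicates).

((b OR r) OR p)


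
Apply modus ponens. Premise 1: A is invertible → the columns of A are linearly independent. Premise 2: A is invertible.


Modus ponens: from (P → Q) and P, infer Q.
P = 'A is invertible' is asserted, and P → Q holds, so Q follows.

the columns of A are linearly independent.


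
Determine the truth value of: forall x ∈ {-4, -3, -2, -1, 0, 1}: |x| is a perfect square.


Evaluate the predicate on each element: -4:True, -3:False, -2:False, -1:True, 0:True, 1:True.
Counterexample x = -3 fails the predicate.

False


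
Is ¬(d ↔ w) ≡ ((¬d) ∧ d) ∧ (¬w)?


Compare truth tables:
d | w | φ | ψ
-------------
F | F | F | F
T | F | T | F
F | T | T | F
T | T | F | F
They differ at row 2 (d=T, w=F): φ=T but ψ=F.

No, they are not logically equivalent.


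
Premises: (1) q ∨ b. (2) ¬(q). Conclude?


Disjunctive syllogism: from (P ∨ Q) and ¬P, infer Q.
One disjunct, 'q', is ruled out; the other must hold.

b


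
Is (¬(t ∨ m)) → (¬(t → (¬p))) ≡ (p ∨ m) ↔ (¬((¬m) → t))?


Compare truth tables:
m | p | t | φ | ψ
-----------------
F | F | F | F | F
T | F | F | T | F
F | T | F | F | T
T | T | F | T | F
F | F | T | T | T
T | F | T | T | F
F | T | T | T | F
T | T | T | T | F
They differ at row 2 (m=T, p=F, t=F): φ=T but ψ=F.

No, they are not logically equivalent.


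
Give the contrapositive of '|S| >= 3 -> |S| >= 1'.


The contrapositive of (P → Q) is (¬Q → ¬P); it is logically equivalent to the original.
Here P = '|S| >= 3' and Q = '|S| >= 1'.

If not (|S| >= 1), then not (|S| >= 3).


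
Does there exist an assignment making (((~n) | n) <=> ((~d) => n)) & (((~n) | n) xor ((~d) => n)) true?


Check all 4 assignments over {d, n}:
d | n | φ
---------
False | False | False
True | False | False
False | True | False
True | True | False
No assignment makes the formula true.

Unsatisfiable.


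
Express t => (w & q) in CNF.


Step 1: Rewrite t → (w ∧ q) as ¬t ∨ (w ∧ q).
Step 2: Distribute ∨ over ∧.

((~t) | w) & ((~t) | q)


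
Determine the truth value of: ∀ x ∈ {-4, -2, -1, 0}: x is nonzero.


Evaluate the predicate on each element: -4:T, -2:T, -1:T, 0:F.
Counterexample x = 0 fails the predicate.

F


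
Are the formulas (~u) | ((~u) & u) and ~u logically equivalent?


Compare truth tables:
u | φ | ψ
---------
False | True | True
True | False | False
The columns φ and ψ agree on every row.

Yes, they are logically equivalent.


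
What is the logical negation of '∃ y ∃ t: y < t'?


Negation flips each quantifier (∀↔∃) and negates the inner predicate.
¬(∃ y ∃ t: φ) = ∀ y ∀ t: ¬φ.

∀ y ∀ t: ¬(y < t)


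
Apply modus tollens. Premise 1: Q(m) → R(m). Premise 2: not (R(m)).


Modus tollens: from (P → Q) and ¬Q, infer ¬P.
Q = 'R(m)' is denied; since P → Q, P must also fail.

Not (Q(m)).


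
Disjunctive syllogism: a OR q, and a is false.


Disjunctive syllogism: from (P ∨ Q) and ¬P, infer Q.
One disjunct, 'a', is ruled out; the other must hold.

q


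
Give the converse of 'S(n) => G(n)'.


The converse of (P → Q) is (Q → P). It is not in general equivalent to the original.
Here P = 'S(n)' and Q = 'G(n)'.

If G(n), then S(n).


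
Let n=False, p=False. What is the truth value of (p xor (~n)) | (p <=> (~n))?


Substitute n=False, p=False:
~n = True
p xor (~n) = False xor True = True
~n = True
p <=> (~n) = False <=> True = False
(p xor (~n)) | (p <=> (~n)) = True | False = True

True


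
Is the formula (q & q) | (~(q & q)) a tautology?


Build the truth table over {q}:
q | φ
-----
False | True
True | True
Every row evaluates to true.

Yes, it is a tautology.


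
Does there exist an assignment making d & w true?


Search for a satisfying assignment over {d, w}.
Try d=True, w=True: the formula evaluates to True.
A satisfying assignment exists.

Satisfiable.


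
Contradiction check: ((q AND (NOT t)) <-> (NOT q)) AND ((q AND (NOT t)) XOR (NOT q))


Truth table over {q, t}:
q | t | φ
---------
F | F | F
T | F | F
F | T | F
T | T | F
Every row is false.

Yes, it is a contradiction.


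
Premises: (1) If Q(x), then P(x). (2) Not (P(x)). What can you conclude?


Modus tollens: from (P → Q) and ¬Q, infer ¬P.
Q = 'P(x)' is denied; since P → Q, P must also fail.

Not (Q(x)).
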